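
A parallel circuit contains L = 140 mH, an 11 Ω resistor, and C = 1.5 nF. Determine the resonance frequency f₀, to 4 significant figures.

10.98 kHz

ω₀ = 1/√(LC) = 1/√(0.14 × 1.5e-09) = 69010 rad/s
f₀ = ω₀/(2π) = 10.98 kHz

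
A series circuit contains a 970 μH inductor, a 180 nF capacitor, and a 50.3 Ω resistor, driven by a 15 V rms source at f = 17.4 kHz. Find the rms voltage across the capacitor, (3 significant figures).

10.2 V

ω = 2πf = 109300 rad/s
X_L = ωL = 106 Ω
X_C = 1/(ωC) = 50.8 Ω
Net reactance X = X_L − X_C = 55.2 Ω
Z = 50.3 + j55.2 Ω
|Z| = √(50.3² + 55.2²) = 74.7 Ω
I = V/|Z| = 201 mA
V_C = I·|Z_C| = 0.201 × 50.8 = 10.2 V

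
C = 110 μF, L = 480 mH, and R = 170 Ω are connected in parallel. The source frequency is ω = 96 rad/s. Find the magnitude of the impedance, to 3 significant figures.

79.4 Ω

X_L = ωL = 46.1 Ω
X_C = 1/(ωC) = 94.7 Ω
Parallel: admittances add. Y = 1/R + 1/(jωL) + jωC
Y = (0.00588 − j0.0111) S
|Y| = 0.0126 S → |Z| = 1/|Y| = 79.4 Ω, ∠Z = −∠Y = 62.2°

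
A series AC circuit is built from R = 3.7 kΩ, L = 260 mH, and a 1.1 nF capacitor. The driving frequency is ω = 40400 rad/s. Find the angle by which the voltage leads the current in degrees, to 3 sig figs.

-72.9°

X_L = ωL = 10500 Ω
X_C = 1/(ωC) = 22500 Ω
Net reactance X = X_L − X_C = -12000 Ω
Z = 3700 − j12000 Ω
|Z| = √(3700² + 12000²) = 12600 Ω
∠Z = arctan(-12000/3700) = -72.9°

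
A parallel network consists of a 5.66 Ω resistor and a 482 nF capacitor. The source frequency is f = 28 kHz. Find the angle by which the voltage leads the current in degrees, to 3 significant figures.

ω = 2πf = 175900 rad/s
X_C = 1/(ωC) = 11.8 Ω
Parallel: admittances add. Y = 1/R + jωC
Y = (0.177 + j0.0848) S
|Y| = 0.196 S → |Z| = 1/|Y| = 5.10 Ω, ∠Z = −∠Y = -25.6°

-25.6°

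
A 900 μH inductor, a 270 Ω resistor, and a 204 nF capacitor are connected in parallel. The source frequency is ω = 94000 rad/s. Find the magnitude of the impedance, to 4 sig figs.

X_L = ωL = 84.60 Ω
X_C = 1/(ωC) = 52.15 Ω
Parallel: admittances add. Y = 1/R + 1/(jωL) + jωC
Y = (0.003704 + j0.007356) S
|Y| = 0.008235 S → |Z| = 1/|Y| = 121.4 Ω, ∠Z = −∠Y = -63.27°

121.4 Ω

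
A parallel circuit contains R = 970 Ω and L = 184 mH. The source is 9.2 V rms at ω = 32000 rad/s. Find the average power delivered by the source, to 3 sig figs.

87.3 mW

X_L = ωL = 5890 Ω
Parallel: admittances add. Y = 1/R + 1/(jωL)
Y = (0.00103 − j0.000170) S
|Y| = 0.00104 S → |Z| = 1/|Y| = 957 Ω, ∠Z = −∠Y = 9.35°
I = V/|Z| = 9.61 mA
P = VI cos φ = 9.2 × 0.00961 × cos(9.35°) = 87.3 mW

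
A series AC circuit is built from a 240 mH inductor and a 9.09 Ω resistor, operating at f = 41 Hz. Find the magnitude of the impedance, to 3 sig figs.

ω = 2πf = 257.6 rad/s
X_L = ωL = 61.8 Ω
Z = 9.09 + j61.8 Ω
|Z| = √(9.09² + 61.8²) = 62.5 Ω

62.5 Ω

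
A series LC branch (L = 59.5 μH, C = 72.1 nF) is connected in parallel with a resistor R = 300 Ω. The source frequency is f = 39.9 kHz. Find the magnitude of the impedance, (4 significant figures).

ω = 2πf = 250700 rad/s
X_L = ωL = 14.92 Ω
X_C = 1/(ωC) = 55.32 Ω
Branch 1: Z₁ = R = 300.0 Ω
Branch 2 (series LC): Z₂ = j(X_L − X_C) = −j40.41 Ω
Parallel: Z = Z₁Z₂/(Z₁+Z₂), |Z| = 40.05 Ω, ∠Z = -82.33°

40.05 Ω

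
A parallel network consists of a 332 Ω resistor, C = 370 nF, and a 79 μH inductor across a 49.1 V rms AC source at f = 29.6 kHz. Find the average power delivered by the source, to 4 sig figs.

7.261 W

ω = 2πf = 186000 rad/s
X_L = ωL = 14.69 Ω
X_C = 1/(ωC) = 14.53 Ω
Parallel: admittances add. Y = 1/R + 1/(jωL) + jωC
Y = (0.003012 + j0.0007520) S
|Y| = 0.003104 S → |Z| = 1/|Y| = 322.1 Ω, ∠Z = −∠Y = -14.02°
I = V/|Z| = 152.4 mA
P = VI cos φ = 49.1 × 0.1524 × cos(-14.02°) = 7.261 W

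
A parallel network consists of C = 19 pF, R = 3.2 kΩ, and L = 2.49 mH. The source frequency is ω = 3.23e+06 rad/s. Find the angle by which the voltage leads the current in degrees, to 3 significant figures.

X_L = ωL = 8040 Ω
X_C = 1/(ωC) = 16300 Ω
Parallel: admittances add. Y = 1/R + 1/(jωL) + jωC
Y = (0.000313 − j6.3e-05) S
|Y| = 0.000319 S → |Z| = 1/|Y| = 3140 Ω, ∠Z = −∠Y = 11.4°

11.4°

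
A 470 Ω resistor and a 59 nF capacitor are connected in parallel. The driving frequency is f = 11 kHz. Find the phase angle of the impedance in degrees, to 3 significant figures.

ω = 2πf = 69120 rad/s
X_C = 1/(ωC) = 245 Ω
Parallel: admittances add. Y = 1/R + jωC
Y = (0.00213 + j0.00408) S
|Y| = 0.00460 S → |Z| = 1/|Y| = 217 Ω, ∠Z = −∠Y = -62.4°

-62.4°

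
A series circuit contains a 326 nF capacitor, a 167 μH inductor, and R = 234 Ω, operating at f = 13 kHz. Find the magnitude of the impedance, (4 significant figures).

ω = 2πf = 81680 rad/s
X_L = ωL = 13.64 Ω
X_C = 1/(ωC) = 37.55 Ω
Net reactance X = X_L − X_C = -23.91 Ω
Z = 234.0 − j23.91 Ω
|Z| = √(234.0² + 23.91²) = 235.2 Ω

235.2 Ω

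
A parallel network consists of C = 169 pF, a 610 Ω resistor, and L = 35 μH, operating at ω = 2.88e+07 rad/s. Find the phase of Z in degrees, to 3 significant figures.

-67.1°

X_L = ωL = 1010 Ω
X_C = 1/(ωC) = 205 Ω
Parallel: admittances add. Y = 1/R + 1/(jωL) + jωC
Y = (0.00164 + j0.00388) S
|Y| = 0.00421 S → |Z| = 1/|Y| = 238 Ω, ∠Z = −∠Y = -67.1°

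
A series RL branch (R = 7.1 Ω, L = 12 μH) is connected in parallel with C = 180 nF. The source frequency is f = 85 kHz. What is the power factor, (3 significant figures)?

0.948

ω = 2πf = 534100 rad/s
X_L = ωL = 6.41 Ω
X_C = 1/(ωC) = 10.4 Ω
Branch 1 (R+jX_L): Z₁ = 7.10 + j6.41 Ω, |Z₁| = 9.56 Ω
Branch 2 (−jX_C): Z₂ = −j10.4 Ω
Parallel: Z = Z₁Z₂/(Z₁+Z₂), |Z| = 12.2 Ω, ∠Z = -18.6°
cos φ = cos(-18.6°) = 0.948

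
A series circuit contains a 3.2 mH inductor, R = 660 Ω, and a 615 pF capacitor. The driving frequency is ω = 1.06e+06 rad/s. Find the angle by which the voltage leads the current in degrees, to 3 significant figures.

X_L = ωL = 3390 Ω
X_C = 1/(ωC) = 1530 Ω
Net reactance X = X_L − X_C = 1860 Ω
Z = 660 + j1860 Ω
|Z| = √(660² + 1860²) = 1970 Ω
∠Z = arctan(1860/660) = 70.4°

70.4°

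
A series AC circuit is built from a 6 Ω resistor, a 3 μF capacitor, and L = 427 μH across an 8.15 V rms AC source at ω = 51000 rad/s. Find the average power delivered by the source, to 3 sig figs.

1.49 W

X_L = ωL = 21.8 Ω
X_C = 1/(ωC) = 6.54 Ω
Net reactance X = X_L − X_C = 15.2 Ω
Z = 6.00 + j15.2 Ω
|Z| = √(6.00² + 15.2²) = 16.4 Ω
∠Z = arctan(15.2/6.00) = 68.5°
I = V/|Z| = 498 mA
P = VI cos φ = 8.15 × 0.498 × cos(68.5°) = 1.49 W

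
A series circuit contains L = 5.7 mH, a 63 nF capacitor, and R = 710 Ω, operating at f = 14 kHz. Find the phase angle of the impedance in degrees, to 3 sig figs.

ω = 2πf = 87960 rad/s
X_L = ωL = 501 Ω
X_C = 1/(ωC) = 180 Ω
Net reactance X = X_L − X_C = 321 Ω
Z = 710 + j321 Ω
|Z| = √(710² + 321²) = 779 Ω
∠Z = arctan(321/710) = 24.3°

24.3°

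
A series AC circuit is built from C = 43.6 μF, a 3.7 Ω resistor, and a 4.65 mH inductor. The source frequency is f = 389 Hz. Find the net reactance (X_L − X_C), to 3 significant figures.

ω = 2πf = 2444 rad/s
X_L = ωL = 11.4 Ω
X_C = 1/(ωC) = 9.38 Ω
X = 11.4 − 9.38 = 1.98 Ω

1.98 Ω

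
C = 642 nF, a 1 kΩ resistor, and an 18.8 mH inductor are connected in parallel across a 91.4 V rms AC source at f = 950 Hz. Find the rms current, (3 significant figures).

473 mA

ω = 2πf = 5969 rad/s
X_L = ωL = 112 Ω
X_C = 1/(ωC) = 261 Ω
Parallel: admittances add. Y = 1/R + 1/(jωL) + jωC
Y = (0.00100 − j0.00508) S
|Y| = 0.00518 S → |Z| = 1/|Y| = 193 Ω, ∠Z = −∠Y = 78.9°
I = V/|Z| = 91.4/193 = 473 mA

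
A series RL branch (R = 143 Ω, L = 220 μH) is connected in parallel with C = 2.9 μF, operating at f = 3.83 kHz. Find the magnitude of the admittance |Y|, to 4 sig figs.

69.88 mS

ω = 2πf = 24060 rad/s
X_L = ωL = 5.294 Ω
X_C = 1/(ωC) = 14.33 Ω
Branch 1 (R+jX_L): Z₁ = 143.0 + j5.294 Ω, |Z₁| = 143.1 Ω
Branch 2 (−jX_C): Z₂ = −j14.33 Ω
Parallel: Z = Z₁Z₂/(Z₁+Z₂), |Z| = 14.31 Ω, ∠Z = -84.26°
|Y| = 1/|Z| = 69.88 mS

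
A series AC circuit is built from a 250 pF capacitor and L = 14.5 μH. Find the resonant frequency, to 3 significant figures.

2.64 MHz

ω₀ = 1/√(LC) = 1/√(1.45e-05 × 2.5e-10) = 1.661e+07 rad/s
f₀ = ω₀/(2π) = 2.64 MHz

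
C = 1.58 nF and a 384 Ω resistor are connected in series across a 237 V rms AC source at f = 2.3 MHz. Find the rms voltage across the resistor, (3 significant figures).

235 V

ω = 2πf = 1.445e+07 rad/s
X_C = 1/(ωC) = 43.8 Ω
Z = 384 − j43.8 Ω
|Z| = √(384² + 43.8²) = 386 Ω
I = V/|Z| = 613 mA
V_R = I·|Z_R| = 0.613 × 384 = 235 V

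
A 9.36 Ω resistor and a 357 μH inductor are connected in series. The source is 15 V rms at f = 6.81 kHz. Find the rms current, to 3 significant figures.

837 mA

ω = 2πf = 42790 rad/s
X_L = ωL = 15.3 Ω
Z = 9.36 + j15.3 Ω
|Z| = √(9.36² + 15.3²) = 17.9 Ω
I = V/|Z| = 15/17.9 = 837 mA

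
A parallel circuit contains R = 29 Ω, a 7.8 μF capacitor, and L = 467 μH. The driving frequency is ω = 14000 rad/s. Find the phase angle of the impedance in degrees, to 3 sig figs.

51.8°

X_L = ωL = 6.54 Ω
X_C = 1/(ωC) = 9.16 Ω
Parallel: admittances add. Y = 1/R + 1/(jωL) + jωC
Y = (0.0345 − j0.0438) S
|Y| = 0.0557 S → |Z| = 1/|Y| = 18.0 Ω, ∠Z = −∠Y = 51.8°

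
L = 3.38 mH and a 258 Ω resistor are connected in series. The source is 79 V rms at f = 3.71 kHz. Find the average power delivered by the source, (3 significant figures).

22.1 W

ω = 2πf = 23310 rad/s
X_L = ωL = 78.8 Ω
Z = 258 + j78.8 Ω
|Z| = √(258² + 78.8²) = 270 Ω
∠Z = arctan(78.8/258) = 17.0°
I = V/|Z| = 293 mA
P = VI cos φ = 79 × 0.293 × cos(17.0°) = 22.1 W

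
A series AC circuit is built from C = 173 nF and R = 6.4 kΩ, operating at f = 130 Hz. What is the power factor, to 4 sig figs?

0.6708

ω = 2πf = 816.8 rad/s
X_C = 1/(ωC) = 7077 Ω
Z = 6400 − j7077 Ω
|Z| = √(6400² + 7077²) = 9541 Ω
∠Z = arctan(-7077/6400) = -47.87°
cos φ = cos(-47.87°) = 0.6708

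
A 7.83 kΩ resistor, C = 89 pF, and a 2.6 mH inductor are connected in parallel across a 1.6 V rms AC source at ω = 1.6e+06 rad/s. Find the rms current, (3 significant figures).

X_L = ωL = 4160 Ω
X_C = 1/(ωC) = 7020 Ω
Parallel: admittances add. Y = 1/R + 1/(jωL) + jωC
Y = (0.000128 − j9.8e-05) S
|Y| = 0.000161 S → |Z| = 1/|Y| = 6210 Ω, ∠Z = −∠Y = 37.5°
I = V/|Z| = 1.6/6210 = 258 μA

258 μA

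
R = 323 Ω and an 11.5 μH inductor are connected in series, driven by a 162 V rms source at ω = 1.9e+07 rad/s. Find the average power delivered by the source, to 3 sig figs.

55.7 W

X_L = ωL = 218 Ω
Z = 323 + j218 Ω
|Z| = √(323² + 218²) = 390 Ω
∠Z = arctan(218/323) = 34.1°
I = V/|Z| = 415 mA
P = VI cos φ = 162 × 0.415 × cos(34.1°) = 55.7 W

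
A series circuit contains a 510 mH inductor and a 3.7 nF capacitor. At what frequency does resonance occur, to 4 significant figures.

ω₀ = 1/√(LC) = 1/√(0.51 × 3.7e-09) = 23020 rad/s
f₀ = ω₀/(2π) = 3.664 kHz

3.664 kHz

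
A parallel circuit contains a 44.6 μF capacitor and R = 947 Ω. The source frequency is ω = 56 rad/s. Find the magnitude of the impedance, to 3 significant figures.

X_C = 1/(ωC) = 400 Ω
Parallel: admittances add. Y = 1/R + jωC
Y = (0.00106 + j0.00250) S
|Y| = 0.00271 S → |Z| = 1/|Y| = 369 Ω, ∠Z = −∠Y = -67.1°

369 Ω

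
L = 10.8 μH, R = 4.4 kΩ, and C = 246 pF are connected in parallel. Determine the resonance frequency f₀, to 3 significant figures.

3.09 MHz

ω₀ = 1/√(LC) = 1/√(1.08e-05 × 2.46e-10) = 1.94e+07 rad/s
f₀ = ω₀/(2π) = 3.09 MHz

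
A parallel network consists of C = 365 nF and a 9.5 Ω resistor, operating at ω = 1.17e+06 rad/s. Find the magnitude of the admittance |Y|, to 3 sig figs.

X_C = 1/(ωC) = 2.34 Ω
Parallel: admittances add. Y = 1/R + jωC
Y = (0.105 + j0.427) S
|Y| = 0.440 S → |Z| = 1/|Y| = 2.27 Ω, ∠Z = −∠Y = -76.2°

440 mS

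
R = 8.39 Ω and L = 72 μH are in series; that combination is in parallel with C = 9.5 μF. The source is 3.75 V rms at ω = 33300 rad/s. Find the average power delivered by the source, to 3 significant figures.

1.55 W

X_L = ωL = 2.40 Ω
X_C = 1/(ωC) = 3.16 Ω
Branch 1 (R+jX_L): Z₁ = 8.39 + j2.40 Ω, |Z₁| = 8.73 Ω
Branch 2 (−jX_C): Z₂ = −j3.16 Ω
Parallel: Z = Z₁Z₂/(Z₁+Z₂), |Z| = 3.27 Ω, ∠Z = -68.9°
I = V/|Z| = 1.15 A
P = VI cos φ = 3.75 × 1.15 × cos(-68.9°) = 1.55 W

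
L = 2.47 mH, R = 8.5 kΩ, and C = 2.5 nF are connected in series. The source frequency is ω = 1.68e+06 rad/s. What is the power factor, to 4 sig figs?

X_L = ωL = 4150 Ω
X_C = 1/(ωC) = 238.1 Ω
Net reactance X = X_L − X_C = 3912 Ω
Z = 8500 + j3912 Ω
|Z| = √(8500² + 3912²) = 9357 Ω
∠Z = arctan(3912/8500) = 24.71°
cos φ = cos(24.71°) = 0.9084

0.9084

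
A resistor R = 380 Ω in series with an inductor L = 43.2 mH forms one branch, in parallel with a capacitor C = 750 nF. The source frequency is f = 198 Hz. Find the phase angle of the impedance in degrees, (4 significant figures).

-12.42°

ω = 2πf = 1244 rad/s
X_L = ωL = 53.74 Ω
X_C = 1/(ωC) = 1072 Ω
Branch 1 (R+jX_L): Z₁ = 380.0 + j53.74 Ω, |Z₁| = 383.8 Ω
Branch 2 (−jX_C): Z₂ = −j1072 Ω
Parallel: Z = Z₁Z₂/(Z₁+Z₂), |Z| = 378.5 Ω, ∠Z = -12.42°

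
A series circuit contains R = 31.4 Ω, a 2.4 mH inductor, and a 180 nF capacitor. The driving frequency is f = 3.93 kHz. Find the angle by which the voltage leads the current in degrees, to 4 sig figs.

-79.27°

ω = 2πf = 24690 rad/s
X_L = ωL = 59.26 Ω
X_C = 1/(ωC) = 225.0 Ω
Net reactance X = X_L − X_C = -165.7 Ω
Z = 31.40 − j165.7 Ω
|Z| = √(31.40² + 165.7²) = 168.7 Ω
∠Z = arctan(-165.7/31.40) = -79.27°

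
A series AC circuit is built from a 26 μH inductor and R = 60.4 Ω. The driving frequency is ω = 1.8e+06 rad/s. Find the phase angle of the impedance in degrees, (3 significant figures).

X_L = ωL = 46.8 Ω
Z = 60.4 + j46.8 Ω
|Z| = √(60.4² + 46.8²) = 76.4 Ω
∠Z = arctan(46.8/60.4) = 37.8°

37.8°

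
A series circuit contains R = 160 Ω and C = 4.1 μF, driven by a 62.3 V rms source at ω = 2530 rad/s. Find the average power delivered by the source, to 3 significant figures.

X_C = 1/(ωC) = 96.4 Ω
Z = 160 − j96.4 Ω
|Z| = √(160² + 96.4²) = 187 Ω
∠Z = arctan(-96.4/160) = -31.1°
I = V/|Z| = 334 mA
P = VI cos φ = 62.3 × 0.334 × cos(-31.1°) = 17.8 W

17.8 W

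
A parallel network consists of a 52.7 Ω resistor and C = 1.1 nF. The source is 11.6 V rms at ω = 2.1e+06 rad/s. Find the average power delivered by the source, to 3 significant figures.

X_C = 1/(ωC) = 433 Ω
Parallel: admittances add. Y = 1/R + jωC
Y = (0.0190 + j0.00231) S
|Y| = 0.0191 S → |Z| = 1/|Y| = 52.3 Ω, ∠Z = −∠Y = -6.94°
I = V/|Z| = 222 mA
P = VI cos φ = 11.6 × 0.222 × cos(-6.94°) = 2.55 W

2.55 W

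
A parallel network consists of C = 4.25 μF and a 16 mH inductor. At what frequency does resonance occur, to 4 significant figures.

610.3 Hz

ω₀ = 1/√(LC) = 1/√(0.016 × 4.25e-06) = 3835 rad/s
f₀ = ω₀/(2π) = 610.3 Hz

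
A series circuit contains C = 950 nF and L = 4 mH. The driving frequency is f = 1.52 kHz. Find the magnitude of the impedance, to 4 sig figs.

ω = 2πf = 9550 rad/s
X_L = ωL = 38.20 Ω
X_C = 1/(ωC) = 110.2 Ω
Net reactance X = X_L − X_C = -72.02 Ω
Z = − j72.02 Ω
|Z| = √(0² + 72.02²) = 72.02 Ω

72.02 Ω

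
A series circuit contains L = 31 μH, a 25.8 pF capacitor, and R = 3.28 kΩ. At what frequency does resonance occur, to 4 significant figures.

ω₀ = 1/√(LC) = 1/√(3.1e-05 × 2.58e-11) = 3.536e+07 rad/s
f₀ = ω₀/(2π) = 5.628 MHz

5.628 MHz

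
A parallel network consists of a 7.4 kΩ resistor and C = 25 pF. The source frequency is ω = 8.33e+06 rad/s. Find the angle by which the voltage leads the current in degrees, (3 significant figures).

-57.0°

X_C = 1/(ωC) = 4800 Ω
Parallel: admittances add. Y = 1/R + jωC
Y = (0.000135 + j0.000208) S
|Y| = 0.000248 S → |Z| = 1/|Y| = 4030 Ω, ∠Z = −∠Y = -57.0°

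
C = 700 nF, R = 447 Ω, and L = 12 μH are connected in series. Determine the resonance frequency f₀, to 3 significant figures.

54.9 kHz

ω₀ = 1/√(LC) = 1/√(1.2e-05 × 7e-07) = 345000 rad/s
f₀ = ω₀/(2π) = 54.9 kHz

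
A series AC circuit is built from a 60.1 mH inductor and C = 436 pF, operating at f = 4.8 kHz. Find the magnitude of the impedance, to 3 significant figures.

ω = 2πf = 30160 rad/s
X_L = ωL = 1810 Ω
X_C = 1/(ωC) = 76000 Ω
Net reactance X = X_L − X_C = -74200 Ω
Z = − j74200 Ω
|Z| = √(0² + 74200²) = 74200 Ω

74200 Ω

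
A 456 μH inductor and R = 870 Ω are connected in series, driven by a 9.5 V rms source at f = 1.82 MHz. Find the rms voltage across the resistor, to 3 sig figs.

1.56 V

ω = 2πf = 1.144e+07 rad/s
X_L = ωL = 5210 Ω
Z = 870 + j5210 Ω
|Z| = √(870² + 5210²) = 5290 Ω
I = V/|Z| = 1.80 mA
V_R = I·|Z_R| = 0.00180 × 870 = 1.56 V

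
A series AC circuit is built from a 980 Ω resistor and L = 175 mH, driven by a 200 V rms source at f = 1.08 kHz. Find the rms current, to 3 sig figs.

ω = 2πf = 6786 rad/s
X_L = ωL = 1190 Ω
Z = 980 + j1190 Ω
|Z| = √(980² + 1190²) = 1540 Ω
I = V/|Z| = 200/1540 = 130 mA

130 mA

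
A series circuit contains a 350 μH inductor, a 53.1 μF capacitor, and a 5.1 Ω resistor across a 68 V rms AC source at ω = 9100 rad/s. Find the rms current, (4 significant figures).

X_L = ωL = 3.185 Ω
X_C = 1/(ωC) = 2.069 Ω
Net reactance X = X_L − X_C = 1.116 Ω
Z = 5.100 + j1.116 Ω
|Z| = √(5.100² + 1.116²) = 5.221 Ω
I = V/|Z| = 68/5.221 = 13.03 A

13.03 A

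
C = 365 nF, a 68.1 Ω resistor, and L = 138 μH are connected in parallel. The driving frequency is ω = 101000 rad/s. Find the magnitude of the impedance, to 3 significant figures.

26.4 Ω

X_L = ωL = 13.9 Ω
X_C = 1/(ωC) = 27.1 Ω
Parallel: admittances add. Y = 1/R + 1/(jωL) + jωC
Y = (0.0147 − j0.0349) S
|Y| = 0.0378 S → |Z| = 1/|Y| = 26.4 Ω, ∠Z = −∠Y = 67.2°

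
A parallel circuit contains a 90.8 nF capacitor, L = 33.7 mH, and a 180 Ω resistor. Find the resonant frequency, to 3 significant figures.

ω₀ = 1/√(LC) = 1/√(0.0337 × 9.08e-08) = 18080 rad/s
f₀ = ω₀/(2π) = 2.88 kHz

2.88 kHz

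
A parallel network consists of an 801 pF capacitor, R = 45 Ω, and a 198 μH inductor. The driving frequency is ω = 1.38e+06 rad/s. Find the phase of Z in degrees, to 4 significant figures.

6.557°

X_L = ωL = 273.2 Ω
X_C = 1/(ωC) = 904.7 Ω
Parallel: admittances add. Y = 1/R + 1/(jωL) + jωC
Y = (0.02222 − j0.002554) S
|Y| = 0.02237 S → |Z| = 1/|Y| = 44.71 Ω, ∠Z = −∠Y = 6.557°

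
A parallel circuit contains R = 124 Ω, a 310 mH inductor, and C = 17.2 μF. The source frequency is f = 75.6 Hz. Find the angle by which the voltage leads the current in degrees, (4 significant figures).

ω = 2πf = 475.0 rad/s
X_L = ωL = 147.3 Ω
X_C = 1/(ωC) = 122.4 Ω
Parallel: admittances add. Y = 1/R + 1/(jωL) + jωC
Y = (0.008065 + j0.001379) S
|Y| = 0.008182 S → |Z| = 1/|Y| = 122.2 Ω, ∠Z = −∠Y = -9.704°

-9.704°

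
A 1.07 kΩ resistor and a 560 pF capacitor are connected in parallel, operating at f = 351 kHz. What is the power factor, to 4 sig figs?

0.6034

ω = 2πf = 2.205e+06 rad/s
X_C = 1/(ωC) = 809.7 Ω
Parallel: admittances add. Y = 1/R + jωC
Y = (0.0009346 + j0.001235) S
|Y| = 0.001549 S → |Z| = 1/|Y| = 645.7 Ω, ∠Z = −∠Y = -52.88°
cos φ = cos(-52.88°) = 0.6034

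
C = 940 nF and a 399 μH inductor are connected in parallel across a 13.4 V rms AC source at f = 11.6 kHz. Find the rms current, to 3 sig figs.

ω = 2πf = 72880 rad/s
X_L = ωL = 29.1 Ω
X_C = 1/(ωC) = 14.6 Ω
Parallel: admittances add. Y = 1/(jωL) + jωC
Y = (0 + j0.0341) S
|Y| = 0.0341 S → |Z| = 1/|Y| = 29.3 Ω, ∠Z = −∠Y = -90.0°
I = V/|Z| = 13.4/29.3 = 457 mA

457 mA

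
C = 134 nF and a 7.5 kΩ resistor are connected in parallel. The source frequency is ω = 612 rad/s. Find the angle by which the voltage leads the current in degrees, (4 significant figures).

X_C = 1/(ωC) = 12190 Ω
Parallel: admittances add. Y = 1/R + jωC
Y = (0.0001333 + j8.201e-05) S
|Y| = 0.0001565 S → |Z| = 1/|Y| = 6388 Ω, ∠Z = −∠Y = -31.59°

-31.59°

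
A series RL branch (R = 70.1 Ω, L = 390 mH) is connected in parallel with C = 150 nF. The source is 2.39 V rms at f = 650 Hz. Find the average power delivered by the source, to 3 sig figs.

158 μW

ω = 2πf = 4084 rad/s
X_L = ωL = 1590 Ω
X_C = 1/(ωC) = 1630 Ω
Branch 1 (R+jX_L): Z₁ = 70.1 + j1590 Ω, |Z₁| = 1590 Ω
Branch 2 (−jX_C): Z₂ = −j1630 Ω
Parallel: Z = Z₁Z₂/(Z₁+Z₂), |Z| = 32300 Ω, ∠Z = 26.9°
I = V/|Z| = 73.9 μA
P = VI cos φ = 2.39 × 7.39e-05 × cos(26.9°) = 158 μW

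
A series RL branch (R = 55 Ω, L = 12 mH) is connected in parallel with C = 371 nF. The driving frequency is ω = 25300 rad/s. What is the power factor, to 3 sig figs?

0.0928

X_L = ωL = 304 Ω
X_C = 1/(ωC) = 107 Ω
Branch 1 (R+jX_L): Z₁ = 55.0 + j304 Ω, |Z₁| = 309 Ω
Branch 2 (−jX_C): Z₂ = −j107 Ω
Parallel: Z = Z₁Z₂/(Z₁+Z₂), |Z| = 161 Ω, ∠Z = -84.7°
cos φ = cos(-84.7°) = 0.0928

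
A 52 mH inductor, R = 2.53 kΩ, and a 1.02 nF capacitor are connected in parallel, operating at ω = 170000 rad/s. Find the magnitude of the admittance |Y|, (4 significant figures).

X_L = ωL = 8840 Ω
X_C = 1/(ωC) = 5767 Ω
Parallel: admittances add. Y = 1/R + 1/(jωL) + jωC
Y = (0.0003953 + j6.028e-05) S
|Y| = 0.0003998 S → |Z| = 1/|Y| = 2501 Ω, ∠Z = −∠Y = -8.671°

399.8 μS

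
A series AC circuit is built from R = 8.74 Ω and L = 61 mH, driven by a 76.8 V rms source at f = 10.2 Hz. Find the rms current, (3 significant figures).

ω = 2πf = 64.09 rad/s
X_L = ωL = 3.91 Ω
Z = 8.74 + j3.91 Ω
|Z| = √(8.74² + 3.91²) = 9.57 Ω
I = V/|Z| = 76.8/9.57 = 8.02 A

8.02 A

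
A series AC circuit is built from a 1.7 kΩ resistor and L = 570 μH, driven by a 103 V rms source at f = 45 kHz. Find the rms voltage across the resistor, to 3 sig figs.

ω = 2πf = 282700 rad/s
X_L = ωL = 161 Ω
Z = 1700 + j161 Ω
|Z| = √(1700² + 161²) = 1710 Ω
I = V/|Z| = 60.3 mA
V_R = I·|Z_R| = 0.0603 × 1700 = 103 V

103 V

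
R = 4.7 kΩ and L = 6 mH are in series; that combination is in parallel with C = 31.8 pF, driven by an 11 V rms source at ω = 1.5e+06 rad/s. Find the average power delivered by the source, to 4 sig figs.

X_L = ωL = 9000 Ω
X_C = 1/(ωC) = 20960 Ω
Branch 1 (R+jX_L): Z₁ = 4700 + j9000 Ω, |Z₁| = 10150 Ω
Branch 2 (−jX_C): Z₂ = −j20960 Ω
Parallel: Z = Z₁Z₂/(Z₁+Z₂), |Z| = 16560 Ω, ∠Z = 40.98°
I = V/|Z| = 664.3 μA
P = VI cos φ = 11 × 0.0006643 × cos(40.98°) = 5.517 mW

5.517 mW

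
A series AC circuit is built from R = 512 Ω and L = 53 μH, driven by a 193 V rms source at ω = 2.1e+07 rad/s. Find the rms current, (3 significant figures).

158 mA

X_L = ωL = 1110 Ω
Z = 512 + j1110 Ω
|Z| = √(512² + 1110²) = 1230 Ω
I = V/|Z| = 193/1230 = 158 mA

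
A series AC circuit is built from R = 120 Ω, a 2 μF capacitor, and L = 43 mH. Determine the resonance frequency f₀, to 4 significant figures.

542.7 Hz

ω₀ = 1/√(LC) = 1/√(0.043 × 2e-06) = 3410 rad/s
f₀ = ω₀/(2π) = 542.7 Hz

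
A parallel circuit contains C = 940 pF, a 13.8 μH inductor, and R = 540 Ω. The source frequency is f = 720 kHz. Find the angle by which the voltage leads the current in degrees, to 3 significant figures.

ω = 2πf = 4.524e+06 rad/s
X_L = ωL = 62.4 Ω
X_C = 1/(ωC) = 235 Ω
Parallel: admittances add. Y = 1/R + 1/(jωL) + jωC
Y = (0.00185 − j0.0118) S
|Y| = 0.0119 S → |Z| = 1/|Y| = 84.0 Ω, ∠Z = −∠Y = 81.1°

81.1°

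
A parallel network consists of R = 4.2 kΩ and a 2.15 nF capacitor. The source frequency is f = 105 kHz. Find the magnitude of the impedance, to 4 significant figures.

ω = 2πf = 659700 rad/s
X_C = 1/(ωC) = 705.0 Ω
Parallel: admittances add. Y = 1/R + jωC
Y = (0.0002381 + j0.001418) S
|Y| = 0.001438 S → |Z| = 1/|Y| = 695.3 Ω, ∠Z = −∠Y = -80.47°

695.3 Ω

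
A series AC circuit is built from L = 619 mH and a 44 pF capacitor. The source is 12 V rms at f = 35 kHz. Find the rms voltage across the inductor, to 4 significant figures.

49.84 V

ω = 2πf = 219900 rad/s
X_L = ωL = 136100 Ω
X_C = 1/(ωC) = 103300 Ω
Net reactance X = X_L − X_C = 32780 Ω
Z = j32780 Ω
|Z| = √(0² + 32780²) = 32780 Ω
I = V/|Z| = 366.1 μA
V_L = I·|Z_L| = 0.0003661 × 136100 = 49.84 V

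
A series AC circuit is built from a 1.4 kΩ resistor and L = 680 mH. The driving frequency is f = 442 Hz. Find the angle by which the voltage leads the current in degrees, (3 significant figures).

ω = 2πf = 2777 rad/s
X_L = ωL = 1890 Ω
Z = 1400 + j1890 Ω
|Z| = √(1400² + 1890²) = 2350 Ω
∠Z = arctan(1890/1400) = 53.4°

53.4°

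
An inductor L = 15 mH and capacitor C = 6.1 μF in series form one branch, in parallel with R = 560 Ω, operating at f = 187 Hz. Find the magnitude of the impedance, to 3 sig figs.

ω = 2πf = 1175 rad/s
X_L = ωL = 17.6 Ω
X_C = 1/(ωC) = 140 Ω
Branch 1: Z₁ = R = 560 Ω
Branch 2 (series LC): Z₂ = j(X_L − X_C) = −j122 Ω
Parallel: Z = Z₁Z₂/(Z₁+Z₂), |Z| = 119 Ω, ∠Z = -77.7°

119 Ω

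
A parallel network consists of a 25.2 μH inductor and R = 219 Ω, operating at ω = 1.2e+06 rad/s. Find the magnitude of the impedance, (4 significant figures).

X_L = ωL = 30.24 Ω
Parallel: admittances add. Y = 1/R + 1/(jωL)
Y = (0.004566 − j0.03307) S
|Y| = 0.03338 S → |Z| = 1/|Y| = 29.96 Ω, ∠Z = −∠Y = 82.14°

29.96 Ω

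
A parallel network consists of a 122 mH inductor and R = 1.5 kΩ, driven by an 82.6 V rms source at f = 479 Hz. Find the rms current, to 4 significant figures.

ω = 2πf = 3010 rad/s
X_L = ωL = 367.2 Ω
Parallel: admittances add. Y = 1/R + 1/(jωL)
Y = (0.0006667 − j0.002723) S
|Y| = 0.002804 S → |Z| = 1/|Y| = 356.6 Ω, ∠Z = −∠Y = 76.25°
I = V/|Z| = 82.6/356.6 = 231.6 mA

231.6 mA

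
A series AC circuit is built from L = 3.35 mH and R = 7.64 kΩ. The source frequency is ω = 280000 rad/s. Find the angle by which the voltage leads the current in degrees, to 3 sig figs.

7.00°

X_L = ωL = 938 Ω
Z = 7640 + j938 Ω
|Z| = √(7640² + 938²) = 7700 Ω
∠Z = arctan(938/7640) = 7.00°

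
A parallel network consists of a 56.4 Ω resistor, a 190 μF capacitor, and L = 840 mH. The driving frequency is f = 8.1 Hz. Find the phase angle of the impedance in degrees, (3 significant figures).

ω = 2πf = 50.89 rad/s
X_L = ωL = 42.8 Ω
X_C = 1/(ωC) = 103 Ω
Parallel: admittances add. Y = 1/R + 1/(jωL) + jωC
Y = (0.0177 − j0.0137) S
|Y| = 0.0224 S → |Z| = 1/|Y| = 44.6 Ω, ∠Z = −∠Y = 37.7°

37.7°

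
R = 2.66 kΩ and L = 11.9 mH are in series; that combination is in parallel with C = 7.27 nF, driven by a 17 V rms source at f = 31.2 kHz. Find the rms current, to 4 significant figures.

ω = 2πf = 196000 rad/s
X_L = ωL = 2333 Ω
X_C = 1/(ωC) = 701.7 Ω
Branch 1 (R+jX_L): Z₁ = 2660 + j2333 Ω, |Z₁| = 3538 Ω
Branch 2 (−jX_C): Z₂ = −j701.7 Ω
Parallel: Z = Z₁Z₂/(Z₁+Z₂), |Z| = 795.6 Ω, ∠Z = -80.27°
I = V/|Z| = 17/795.6 = 21.37 mA

21.37 mA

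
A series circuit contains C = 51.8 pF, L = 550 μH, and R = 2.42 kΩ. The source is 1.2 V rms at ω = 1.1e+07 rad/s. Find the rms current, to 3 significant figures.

X_L = ωL = 6050 Ω
X_C = 1/(ωC) = 1760 Ω
Net reactance X = X_L − X_C = 4290 Ω
Z = 2420 + j4290 Ω
|Z| = √(2420² + 4290²) = 4930 Ω
I = V/|Z| = 1.2/4930 = 243 μA

243 μA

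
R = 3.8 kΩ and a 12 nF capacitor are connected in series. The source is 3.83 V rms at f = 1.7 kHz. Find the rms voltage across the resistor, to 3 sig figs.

1.68 V

ω = 2πf = 10680 rad/s
X_C = 1/(ωC) = 7800 Ω
Z = 3800 − j7800 Ω
|Z| = √(3800² + 7800²) = 8680 Ω
I = V/|Z| = 441 μA
V_R = I·|Z_R| = 0.000441 × 3800 = 1.68 V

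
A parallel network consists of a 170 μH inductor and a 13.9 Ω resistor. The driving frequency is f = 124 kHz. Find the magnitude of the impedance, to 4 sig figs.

ω = 2πf = 779100 rad/s
X_L = ωL = 132.4 Ω
Parallel: admittances add. Y = 1/R + 1/(jωL)
Y = (0.07194 − j0.007550) S
|Y| = 0.07234 S → |Z| = 1/|Y| = 13.82 Ω, ∠Z = −∠Y = 5.991°

13.82 Ω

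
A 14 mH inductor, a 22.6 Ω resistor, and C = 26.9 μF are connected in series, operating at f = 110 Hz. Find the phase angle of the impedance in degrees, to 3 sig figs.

ω = 2πf = 691.2 rad/s
X_L = ωL = 9.68 Ω
X_C = 1/(ωC) = 53.8 Ω
Net reactance X = X_L − X_C = -44.1 Ω
Z = 22.6 − j44.1 Ω
|Z| = √(22.6² + 44.1²) = 49.6 Ω
∠Z = arctan(-44.1/22.6) = -62.9°

-62.9°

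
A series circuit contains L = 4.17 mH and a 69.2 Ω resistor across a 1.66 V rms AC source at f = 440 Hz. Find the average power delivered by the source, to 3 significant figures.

ω = 2πf = 2765 rad/s
X_L = ωL = 11.5 Ω
Z = 69.2 + j11.5 Ω
|Z| = √(69.2² + 11.5²) = 70.2 Ω
∠Z = arctan(11.5/69.2) = 9.46°
I = V/|Z| = 23.7 mA
P = VI cos φ = 1.66 × 0.0237 × cos(9.46°) = 38.7 mW

38.7 mW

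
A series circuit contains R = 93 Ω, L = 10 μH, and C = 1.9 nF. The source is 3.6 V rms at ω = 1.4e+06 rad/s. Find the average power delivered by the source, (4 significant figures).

X_L = ωL = 14.00 Ω
X_C = 1/(ωC) = 375.9 Ω
Net reactance X = X_L − X_C = -361.9 Ω
Z = 93.00 − j361.9 Ω
|Z| = √(93.00² + 361.9²) = 373.7 Ω
∠Z = arctan(-361.9/93.00) = -75.59°
I = V/|Z| = 9.633 mA
P = VI cos φ = 3.6 × 0.009633 × cos(-75.59°) = 8.631 mW

8.631 mW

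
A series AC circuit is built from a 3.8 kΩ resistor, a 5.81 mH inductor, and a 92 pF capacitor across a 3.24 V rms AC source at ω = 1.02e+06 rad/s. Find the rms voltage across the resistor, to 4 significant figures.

2.029 V

X_L = ωL = 5926 Ω
X_C = 1/(ωC) = 10660 Ω
Net reactance X = X_L − X_C = -4730 Ω
Z = 3800 − j4730 Ω
|Z| = √(3800² + 4730²) = 6068 Ω
I = V/|Z| = 534.0 μA
V_R = I·|Z_R| = 0.0005340 × 3800 = 2.029 V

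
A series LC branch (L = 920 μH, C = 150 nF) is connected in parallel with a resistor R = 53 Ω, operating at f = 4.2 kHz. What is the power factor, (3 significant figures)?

0.974

ω = 2πf = 26390 rad/s
X_L = ωL = 24.3 Ω
X_C = 1/(ωC) = 253 Ω
Branch 1: Z₁ = R = 53.0 Ω
Branch 2 (series LC): Z₂ = j(X_L − X_C) = −j228 Ω
Parallel: Z = Z₁Z₂/(Z₁+Z₂), |Z| = 51.6 Ω, ∠Z = -13.1°
cos φ = cos(-13.1°) = 0.974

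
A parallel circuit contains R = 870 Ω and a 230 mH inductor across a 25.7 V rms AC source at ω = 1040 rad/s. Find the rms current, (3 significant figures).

X_L = ωL = 239 Ω
Parallel: admittances add. Y = 1/R + 1/(jωL)
Y = (0.00115 − j0.00418) S
|Y| = 0.00434 S → |Z| = 1/|Y| = 231 Ω, ∠Z = −∠Y = 74.6°
I = V/|Z| = 25.7/231 = 111 mA

111 mA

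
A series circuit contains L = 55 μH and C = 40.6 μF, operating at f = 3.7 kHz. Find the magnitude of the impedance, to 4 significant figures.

0.2191 Ω

ω = 2πf = 23250 rad/s
X_L = ωL = 1.279 Ω
X_C = 1/(ωC) = 1.059 Ω
Net reactance X = X_L − X_C = 0.2191 Ω
Z = j0.2191 Ω
|Z| = √(0² + 0.2191²) = 0.2191 Ω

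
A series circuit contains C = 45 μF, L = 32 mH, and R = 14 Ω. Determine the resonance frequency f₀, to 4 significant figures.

ω₀ = 1/√(LC) = 1/√(0.032 × 4.5e-05) = 833.3 rad/s
f₀ = ω₀/(2π) = 132.6 Hz

132.6 Hz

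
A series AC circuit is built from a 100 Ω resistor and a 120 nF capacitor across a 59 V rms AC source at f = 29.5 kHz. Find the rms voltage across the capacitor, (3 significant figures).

24.2 V

ω = 2πf = 185400 rad/s
X_C = 1/(ωC) = 45.0 Ω
Z = 100 − j45.0 Ω
|Z| = √(100² + 45.0²) = 110 Ω
I = V/|Z| = 538 mA
V_C = I·|Z_C| = 0.538 × 45.0 = 24.2 V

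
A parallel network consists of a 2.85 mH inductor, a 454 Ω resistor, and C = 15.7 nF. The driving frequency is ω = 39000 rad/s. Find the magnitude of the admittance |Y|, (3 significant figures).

X_L = ωL = 111 Ω
X_C = 1/(ωC) = 1630 Ω
Parallel: admittances add. Y = 1/R + 1/(jωL) + jωC
Y = (0.00220 − j0.00838) S
|Y| = 0.00867 S → |Z| = 1/|Y| = 115 Ω, ∠Z = −∠Y = 75.3°

8.67 mS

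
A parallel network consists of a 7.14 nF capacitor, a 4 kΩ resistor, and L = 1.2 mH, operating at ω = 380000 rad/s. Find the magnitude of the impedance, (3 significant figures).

1730 Ω

X_L = ωL = 456 Ω
X_C = 1/(ωC) = 369 Ω
Parallel: admittances add. Y = 1/R + 1/(jωL) + jωC
Y = (0.000250 + j0.000520) S
|Y| = 0.000577 S → |Z| = 1/|Y| = 1730 Ω, ∠Z = −∠Y = -64.3°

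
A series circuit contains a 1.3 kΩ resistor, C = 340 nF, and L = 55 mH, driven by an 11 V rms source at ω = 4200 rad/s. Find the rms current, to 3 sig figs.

X_L = ωL = 231 Ω
X_C = 1/(ωC) = 700 Ω
Net reactance X = X_L − X_C = -469 Ω
Z = 1300 − j469 Ω
|Z| = √(1300² + 469²) = 1380 Ω
I = V/|Z| = 11/1380 = 7.96 mA

7.96 mA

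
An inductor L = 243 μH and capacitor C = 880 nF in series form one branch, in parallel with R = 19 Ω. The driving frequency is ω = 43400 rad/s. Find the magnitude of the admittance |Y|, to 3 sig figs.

82.8 mS

X_L = ωL = 10.5 Ω
X_C = 1/(ωC) = 26.2 Ω
Branch 1: Z₁ = R = 19.0 Ω
Branch 2 (series LC): Z₂ = j(X_L − X_C) = −j15.6 Ω
Parallel: Z = Z₁Z₂/(Z₁+Z₂), |Z| = 12.1 Ω, ∠Z = -50.5°
|Y| = 1/|Z| = 82.8 mS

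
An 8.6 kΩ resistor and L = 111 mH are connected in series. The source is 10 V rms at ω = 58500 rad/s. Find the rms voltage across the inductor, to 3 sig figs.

6.03 V

X_L = ωL = 6490 Ω
Z = 8600 + j6490 Ω
|Z| = √(8600² + 6490²) = 10800 Ω
I = V/|Z| = 928 μA
V_L = I·|Z_L| = 0.000928 × 6490 = 6.03 V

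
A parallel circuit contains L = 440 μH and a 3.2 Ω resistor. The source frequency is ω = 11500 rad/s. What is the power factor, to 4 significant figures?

0.8452

X_L = ωL = 5.060 Ω
Parallel: admittances add. Y = 1/R + 1/(jωL)
Y = (0.3125 − j0.1976) S
|Y| = 0.3697 S → |Z| = 1/|Y| = 2.705 Ω, ∠Z = −∠Y = 32.31°
cos φ = cos(32.31°) = 0.8452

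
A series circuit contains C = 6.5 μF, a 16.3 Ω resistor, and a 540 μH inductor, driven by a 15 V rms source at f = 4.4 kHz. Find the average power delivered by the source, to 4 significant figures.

10.38 W

ω = 2πf = 27650 rad/s
X_L = ωL = 14.93 Ω
X_C = 1/(ωC) = 5.565 Ω
Net reactance X = X_L − X_C = 9.364 Ω
Z = 16.30 + j9.364 Ω
|Z| = √(16.30² + 9.364²) = 18.80 Ω
∠Z = arctan(9.364/16.30) = 29.88°
I = V/|Z| = 797.9 mA
P = VI cos φ = 15 × 0.7979 × cos(29.88°) = 10.38 W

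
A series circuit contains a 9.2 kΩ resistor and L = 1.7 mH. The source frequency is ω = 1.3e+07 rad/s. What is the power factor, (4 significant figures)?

X_L = ωL = 22100 Ω
Z = 9200 + j22100 Ω
|Z| = √(9200² + 22100²) = 23940 Ω
∠Z = arctan(22100/9200) = 67.40°
cos φ = cos(67.40°) = 0.3843

0.3843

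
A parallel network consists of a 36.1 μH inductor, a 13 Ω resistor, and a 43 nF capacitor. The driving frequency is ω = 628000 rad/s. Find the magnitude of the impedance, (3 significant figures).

X_L = ωL = 22.7 Ω
X_C = 1/(ωC) = 37.0 Ω
Parallel: admittances add. Y = 1/R + 1/(jωL) + jωC
Y = (0.0769 − j0.0171) S
|Y| = 0.0788 S → |Z| = 1/|Y| = 12.7 Ω, ∠Z = −∠Y = 12.5°

12.7 Ω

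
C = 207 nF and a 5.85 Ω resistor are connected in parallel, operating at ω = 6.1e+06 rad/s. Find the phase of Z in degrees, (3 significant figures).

-82.3°

X_C = 1/(ωC) = 0.792 Ω
Parallel: admittances add. Y = 1/R + jωC
Y = (0.171 + j1.26) S
|Y| = 1.27 S → |Z| = 1/|Y| = 0.785 Ω, ∠Z = −∠Y = -82.3°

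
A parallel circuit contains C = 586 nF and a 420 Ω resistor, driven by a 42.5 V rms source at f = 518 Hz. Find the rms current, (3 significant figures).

130 mA

ω = 2πf = 3255 rad/s
X_C = 1/(ωC) = 524 Ω
Parallel: admittances add. Y = 1/R + jωC
Y = (0.00238 + j0.00191) S
|Y| = 0.00305 S → |Z| = 1/|Y| = 328 Ω, ∠Z = −∠Y = -38.7°
I = V/|Z| = 42.5/328 = 130 mA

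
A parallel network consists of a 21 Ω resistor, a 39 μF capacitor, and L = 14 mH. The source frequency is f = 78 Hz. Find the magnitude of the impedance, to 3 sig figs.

7.39 Ω

ω = 2πf = 490.1 rad/s
X_L = ωL = 6.86 Ω
X_C = 1/(ωC) = 52.3 Ω
Parallel: admittances add. Y = 1/R + 1/(jωL) + jωC
Y = (0.0476 − j0.127) S
|Y| = 0.135 S → |Z| = 1/|Y| = 7.39 Ω, ∠Z = −∠Y = 69.4°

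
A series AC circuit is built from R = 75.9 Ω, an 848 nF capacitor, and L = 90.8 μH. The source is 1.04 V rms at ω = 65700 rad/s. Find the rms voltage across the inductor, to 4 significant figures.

X_L = ωL = 5.966 Ω
X_C = 1/(ωC) = 17.95 Ω
Net reactance X = X_L − X_C = -11.98 Ω
Z = 75.90 − j11.98 Ω
|Z| = √(75.90² + 11.98²) = 76.84 Ω
I = V/|Z| = 13.53 mA
V_L = I·|Z_L| = 0.01353 × 5.966 = 0.08074 V

0.08074 V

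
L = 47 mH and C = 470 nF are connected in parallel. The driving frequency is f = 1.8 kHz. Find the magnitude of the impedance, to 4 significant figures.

ω = 2πf = 11310 rad/s
X_L = ωL = 531.6 Ω
X_C = 1/(ωC) = 188.1 Ω
Parallel: admittances add. Y = 1/(jωL) + jωC
Y = (0 + j0.003434) S
|Y| = 0.003434 S → |Z| = 1/|Y| = 291.2 Ω, ∠Z = −∠Y = -90.00°

291.2 Ω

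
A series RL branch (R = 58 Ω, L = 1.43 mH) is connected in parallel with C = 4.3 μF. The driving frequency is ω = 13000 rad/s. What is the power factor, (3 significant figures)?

X_L = ωL = 18.6 Ω
X_C = 1/(ωC) = 17.9 Ω
Branch 1 (R+jX_L): Z₁ = 58.0 + j18.6 Ω, |Z₁| = 60.9 Ω
Branch 2 (−jX_C): Z₂ = −j17.9 Ω
Parallel: Z = Z₁Z₂/(Z₁+Z₂), |Z| = 18.8 Ω, ∠Z = -72.9°
cos φ = cos(-72.9°) = 0.294

0.294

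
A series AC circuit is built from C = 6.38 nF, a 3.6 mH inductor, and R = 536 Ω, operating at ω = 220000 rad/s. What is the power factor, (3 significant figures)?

0.989

X_L = ωL = 792 Ω
X_C = 1/(ωC) = 712 Ω
Net reactance X = X_L − X_C = 79.5 Ω
Z = 536 + j79.5 Ω
|Z| = √(536² + 79.5²) = 542 Ω
∠Z = arctan(79.5/536) = 8.44°
cos φ = cos(8.44°) = 0.989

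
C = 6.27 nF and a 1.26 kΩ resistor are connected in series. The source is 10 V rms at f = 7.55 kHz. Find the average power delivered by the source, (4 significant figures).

9.774 mW

ω = 2πf = 47440 rad/s
X_C = 1/(ωC) = 3362 Ω
Z = 1260 − j3362 Ω
|Z| = √(1260² + 3362²) = 3590 Ω
∠Z = arctan(-3362/1260) = -69.46°
I = V/|Z| = 2.785 mA
P = VI cos φ = 10 × 0.002785 × cos(-69.46°) = 9.774 mW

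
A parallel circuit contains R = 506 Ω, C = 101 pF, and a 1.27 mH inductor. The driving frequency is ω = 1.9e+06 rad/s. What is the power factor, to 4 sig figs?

0.9937

X_L = ωL = 2413 Ω
X_C = 1/(ωC) = 5211 Ω
Parallel: admittances add. Y = 1/R + 1/(jωL) + jωC
Y = (0.001976 − j0.0002225) S
|Y| = 0.001989 S → |Z| = 1/|Y| = 502.8 Ω, ∠Z = −∠Y = 6.424°
cos φ = cos(6.424°) = 0.9937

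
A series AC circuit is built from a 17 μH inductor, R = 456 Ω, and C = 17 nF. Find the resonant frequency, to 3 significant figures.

296 kHz

ω₀ = 1/√(LC) = 1/√(1.7e-05 × 1.7e-08) = 1.86e+06 rad/s
f₀ = ω₀/(2π) = 296 kHz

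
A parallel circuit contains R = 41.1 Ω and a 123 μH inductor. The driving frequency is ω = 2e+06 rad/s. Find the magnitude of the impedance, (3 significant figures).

40.5 Ω

X_L = ωL = 246 Ω
Parallel: admittances add. Y = 1/R + 1/(jωL)
Y = (0.0243 − j0.00407) S
|Y| = 0.0247 S → |Z| = 1/|Y| = 40.5 Ω, ∠Z = −∠Y = 9.48°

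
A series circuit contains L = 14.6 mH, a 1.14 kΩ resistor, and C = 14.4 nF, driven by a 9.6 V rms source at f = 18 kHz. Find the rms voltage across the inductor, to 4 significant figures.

ω = 2πf = 113100 rad/s
X_L = ωL = 1651 Ω
X_C = 1/(ωC) = 614.0 Ω
Net reactance X = X_L − X_C = 1037 Ω
Z = 1140 + j1037 Ω
|Z| = √(1140² + 1037²) = 1541 Ω
I = V/|Z| = 6.229 mA
V_L = I·|Z_L| = 0.006229 × 1651 = 10.29 V

10.29 V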